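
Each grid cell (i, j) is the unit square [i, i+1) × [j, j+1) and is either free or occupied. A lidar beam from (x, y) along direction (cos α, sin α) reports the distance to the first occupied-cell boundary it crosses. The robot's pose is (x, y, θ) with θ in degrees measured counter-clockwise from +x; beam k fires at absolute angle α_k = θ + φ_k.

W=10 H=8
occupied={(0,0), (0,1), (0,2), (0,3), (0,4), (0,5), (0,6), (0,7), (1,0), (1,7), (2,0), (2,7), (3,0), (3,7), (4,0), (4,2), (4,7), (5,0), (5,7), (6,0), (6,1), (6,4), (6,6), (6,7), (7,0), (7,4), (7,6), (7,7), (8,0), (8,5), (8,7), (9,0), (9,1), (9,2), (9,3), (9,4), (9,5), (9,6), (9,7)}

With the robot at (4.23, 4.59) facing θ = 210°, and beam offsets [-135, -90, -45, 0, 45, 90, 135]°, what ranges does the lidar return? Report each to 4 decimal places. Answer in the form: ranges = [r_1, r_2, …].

beam 1: φ=-135°, α=75°
  direction (0.2588, 0.9659); cell (4,4); t to first gridline: x 2.9751, y 0.4245 (then +3.8637 / +1.0353)
    (4,5) via y @ 0.4245
    (4,6) via y @ 1.4597
    (4,7) via y @ 2.4950  # hit
  → r_1 = 2.4950
beam 2: φ=-90°, α=120°
  direction (-0.5000, 0.8660); cell (4,4); t to first gridline: x 0.4600, y 0.4734 (then +2.0000 / +1.1547)
    (3,4) via x @ 0.4600
    (3,5) via y @ 0.4734
    (3,6) via y @ 1.6281
    (2,6) via x @ 2.4600
    (2,7) via y @ 2.7828  # hit
  → r_2 = 2.7828
beam 3: φ=-45°, α=165°
  direction (-0.9659, 0.2588); cell (4,4); t to first gridline: x 0.2381, y 1.5841 (then +1.0353 / +3.8637)
    (3,4) via x @ 0.2381
    (2,4) via x @ 1.2734
    (2,5) via y @ 1.5841
    (1,5) via x @ 2.3087
    (0,5) via x @ 3.3439  # hit
  → r_3 = 3.3439
beam 4: φ=0°, α=210°
  direction (-0.8660, -0.5000); cell (4,4); t to first gridline: x 0.2656, y 1.1800 (then +1.1547 / +2.0000)
    (3,4) via x @ 0.2656
    (3,3) via y @ 1.1800
    (2,3) via x @ 1.4203
    (1,3) via x @ 2.5750
    (1,2) via y @ 3.1800
    (0,2) via x @ 3.7297  # hit
  → r_4 = 3.7297
beam 5: φ=45°, α=255°
  direction (-0.2588, -0.9659); cell (4,4); t to first gridline: x 0.8887, y 0.6108 (then +3.8637 / +1.0353)
    (4,3) via y @ 0.6108
    (3,3) via x @ 0.8887
    (3,2) via y @ 1.6461
    (3,1) via y @ 2.6814
    (3,0) via y @ 3.7166  # hit
  → r_5 = 3.7166
beam 6: φ=90°, α=300°
  direction (0.5000, -0.8660); cell (4,4); t to first gridline: x 1.5400, y 0.6813 (then +2.0000 / +1.1547)
    (4,3) via y @ 0.6813
    (5,3) via x @ 1.5400
    (5,2) via y @ 1.8360
    (5,1) via y @ 2.9907
    (6,1) via x @ 3.5400  # hit
  → r_6 = 3.5400
beam 7: φ=135°, α=345°
  direction (0.9659, -0.2588); cell (4,4); t to first gridline: x 0.7972, y 2.2796 (then +1.0353 / +3.8637)
    (5,4) via x @ 0.7972
    (6,4) via x @ 1.8324  # hit
  → r_7 = 1.8324

ranges = [2.4950, 2.7828, 3.3439, 3.7297, 3.7166, 3.5400, 1.8324]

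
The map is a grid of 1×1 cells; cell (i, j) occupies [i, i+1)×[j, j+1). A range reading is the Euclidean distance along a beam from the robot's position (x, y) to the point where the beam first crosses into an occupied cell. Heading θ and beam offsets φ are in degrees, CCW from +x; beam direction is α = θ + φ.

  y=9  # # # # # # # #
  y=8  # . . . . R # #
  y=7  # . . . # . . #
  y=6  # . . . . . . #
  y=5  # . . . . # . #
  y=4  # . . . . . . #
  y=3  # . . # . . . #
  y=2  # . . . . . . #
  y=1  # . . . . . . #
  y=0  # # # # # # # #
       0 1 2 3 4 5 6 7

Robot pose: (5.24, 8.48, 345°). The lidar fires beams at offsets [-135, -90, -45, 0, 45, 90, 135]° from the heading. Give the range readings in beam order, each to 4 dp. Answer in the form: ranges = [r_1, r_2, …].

ranges = [0.9600, 0.9273, 3.5200, 0.7868, 0.8776, 0.5383, 0.6004]

beam 1: φ=-135°, α=210°
  dir = (cos 210°, sin 210°) = (-0.8660, -0.5000); from cell (5,8)
  next x-line at t=0.2771, next y-line at t=0.9600; Δt_x=1.1547, Δt_y=2.0000
    x: enter (4,8) at t=0.2771
    y: enter (4,7) at t=0.9600 ← occupied
  → r_1 = 0.9600
beam 2: φ=-90°, α=255°
  dir = (cos 255°, sin 255°) = (-0.2588, -0.9659); from cell (5,8)
  next x-line at t=0.9273, next y-line at t=0.4969; Δt_x=3.8637, Δt_y=1.0353
    y: enter (5,7) at t=0.4969
    x: enter (4,7) at t=0.9273 ← occupied
  → r_2 = 0.9273
beam 3: φ=-45°, α=300°
  dir = (cos 300°, sin 300°) = (0.5000, -0.8660); from cell (5,8)
  next x-line at t=1.5200, next y-line at t=0.5543; Δt_x=2.0000, Δt_y=1.1547
    y: enter (5,7) at t=0.5543
    x: enter (6,7) at t=1.5200
    y: enter (6,6) at t=1.7090
    y: enter (6,5) at t=2.8637
    x: enter (7,5) at t=3.5200 ← occupied
  → r_3 = 3.5200
beam 4: φ=0°, α=345°
  dir = (cos 345°, sin 345°) = (0.9659, -0.2588); from cell (5,8)
  next x-line at t=0.7868, next y-line at t=1.8546; Δt_x=1.0353, Δt_y=3.8637
    x: enter (6,8) at t=0.7868 ← occupied
  → r_4 = 0.7868
beam 5: φ=45°, α=30°
  dir = (cos 30°, sin 30°) = (0.8660, 0.5000); from cell (5,8)
  next x-line at t=0.8776, next y-line at t=1.0400; Δt_x=1.1547, Δt_y=2.0000
    x: enter (6,8) at t=0.8776 ← occupied
  → r_5 = 0.8776
beam 6: φ=90°, α=75°
  dir = (cos 75°, sin 75°) = (0.2588, 0.9659); from cell (5,8)
  next x-line at t=2.9364, next y-line at t=0.5383; Δt_x=3.8637, Δt_y=1.0353
    y: enter (5,9) at t=0.5383 ← occupied
  → r_6 = 0.5383
beam 7: φ=135°, α=120°
  dir = (cos 120°, sin 120°) = (-0.5000, 0.8660); from cell (5,8)
  next x-line at t=0.4800, next y-line at t=0.6004; Δt_x=2.0000, Δt_y=1.1547
    x: enter (4,8) at t=0.4800
    y: enter (4,9) at t=0.6004 ← occupied
  → r_7 = 0.6004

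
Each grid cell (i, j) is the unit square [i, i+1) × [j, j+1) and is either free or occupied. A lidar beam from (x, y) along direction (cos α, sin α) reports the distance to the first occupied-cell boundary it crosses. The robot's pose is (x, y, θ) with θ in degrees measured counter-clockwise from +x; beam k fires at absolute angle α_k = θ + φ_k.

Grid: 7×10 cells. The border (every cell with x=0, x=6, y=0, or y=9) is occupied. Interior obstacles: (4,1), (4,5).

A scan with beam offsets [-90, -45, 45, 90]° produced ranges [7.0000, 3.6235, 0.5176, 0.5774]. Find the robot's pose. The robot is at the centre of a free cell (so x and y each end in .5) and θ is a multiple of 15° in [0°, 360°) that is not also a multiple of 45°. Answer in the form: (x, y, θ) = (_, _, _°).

(x, y, θ) = (4.5, 2.5, 210°)

Candidates: 38 free-cell centres × 16 headings = 608 poses. Raycast each; keep the one whose scan matches to 4 dp.
  (5.5, 7.5, 195°): beam 1 = 1.5529 ≠ 7.0000 ✗
  (3.5, 4.5, 300°): beam 1 = 2.8868 ≠ 7.0000 ✗
  (4.5, 6.5, 330°): beam 1 = 0.5774 ≠ 7.0000 ✗
  …
  (4.5, 2.5, 210°): r_1=7.0000, r_2=3.6235, r_3=0.5176, r_4=0.5774 — all match ✓
Only this pose fits every beam.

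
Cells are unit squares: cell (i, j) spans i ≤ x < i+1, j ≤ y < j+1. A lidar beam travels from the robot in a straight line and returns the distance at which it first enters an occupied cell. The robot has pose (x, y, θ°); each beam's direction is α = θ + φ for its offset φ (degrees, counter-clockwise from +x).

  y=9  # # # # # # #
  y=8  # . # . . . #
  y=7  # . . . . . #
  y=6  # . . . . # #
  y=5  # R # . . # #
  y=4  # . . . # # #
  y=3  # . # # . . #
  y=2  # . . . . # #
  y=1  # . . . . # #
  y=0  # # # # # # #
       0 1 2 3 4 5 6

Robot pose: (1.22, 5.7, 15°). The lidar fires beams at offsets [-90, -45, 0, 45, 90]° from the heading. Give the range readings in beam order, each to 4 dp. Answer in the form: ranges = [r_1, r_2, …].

beam 1: φ=-90°, α=285°
  d=(0.2588,-0.9659)  start (1,5)  tX=3.0137 tY=0.7247  stride 1/|dx|=3.8637 1/|dy|=1.0353
    cross y-line → (1,4), t=0.7247
    cross y-line → (1,3), t=1.7600
    cross y-line → (1,2), t=2.7952
    cross x-line → (2,2), t=3.0137
    cross y-line → (2,1), t=3.8305
    cross y-line → (2,0), t=4.8658 (wall)
  → r_1 = 4.8658
beam 2: φ=-45°, α=330°
  d=(0.8660,-0.5000)  start (1,5)  tX=0.9007 tY=1.4000  stride 1/|dx|=1.1547 1/|dy|=2.0000
    cross x-line → (2,5), t=0.9007 (wall)
  → r_2 = 0.9007
beam 3: φ=0°, α=15°
  d=(0.9659,0.2588)  start (1,5)  tX=0.8075 tY=1.1591  stride 1/|dx|=1.0353 1/|dy|=3.8637
    cross x-line → (2,5), t=0.8075 (wall)
  → r_3 = 0.8075
beam 4: φ=45°, α=60°
  d=(0.5000,0.8660)  start (1,5)  tX=1.5600 tY=0.3464  stride 1/|dx|=2.0000 1/|dy|=1.1547
    cross y-line → (1,6), t=0.3464
    cross y-line → (1,7), t=1.5011
    cross x-line → (2,7), t=1.5600
    cross y-line → (2,8), t=2.6558 (wall)
  → r_4 = 2.6558
beam 5: φ=90°, α=105°
  d=(-0.2588,0.9659)  start (1,5)  tX=0.8500 tY=0.3106  stride 1/|dx|=3.8637 1/|dy|=1.0353
    cross y-line → (1,6), t=0.3106
    cross x-line → (0,6), t=0.8500 (wall)
  → r_5 = 0.8500

ranges = [4.8658, 0.9007, 0.8075, 2.6558, 0.8500]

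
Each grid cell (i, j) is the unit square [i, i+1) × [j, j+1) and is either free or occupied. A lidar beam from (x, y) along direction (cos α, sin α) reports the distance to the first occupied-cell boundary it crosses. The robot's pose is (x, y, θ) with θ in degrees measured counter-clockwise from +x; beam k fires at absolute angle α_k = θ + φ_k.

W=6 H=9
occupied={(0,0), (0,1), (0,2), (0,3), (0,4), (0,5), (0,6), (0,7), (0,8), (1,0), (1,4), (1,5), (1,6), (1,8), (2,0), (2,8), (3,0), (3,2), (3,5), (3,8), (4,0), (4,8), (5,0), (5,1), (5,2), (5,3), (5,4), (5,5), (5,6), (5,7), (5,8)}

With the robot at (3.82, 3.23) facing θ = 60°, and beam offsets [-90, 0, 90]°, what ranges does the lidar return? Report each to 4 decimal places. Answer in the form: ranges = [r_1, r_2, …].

beam 1: φ=-90°, α=330°
  dir = (cos 330°, sin 330°) = (0.8660, -0.5000); from cell (3,3)
  next x-line at t=0.2078, next y-line at t=0.4600; Δt_x=1.1547, Δt_y=2.0000
    x: enter (4,3) at t=0.2078
    y: enter (4,2) at t=0.4600
    x: enter (5,2) at t=1.3625 ← occupied
  → r_1 = 1.3625
beam 2: φ=0°, α=60°
  dir = (cos 60°, sin 60°) = (0.5000, 0.8660); from cell (3,3)
  next x-line at t=0.3600, next y-line at t=0.8891; Δt_x=2.0000, Δt_y=1.1547
    x: enter (4,3) at t=0.3600
    y: enter (4,4) at t=0.8891
    y: enter (4,5) at t=2.0438
    x: enter (5,5) at t=2.3600 ← occupied
  → r_2 = 2.3600
beam 3: φ=90°, α=150°
  dir = (cos 150°, sin 150°) = (-0.8660, 0.5000); from cell (3,3)
  next x-line at t=0.9469, next y-line at t=1.5400; Δt_x=1.1547, Δt_y=2.0000
    x: enter (2,3) at t=0.9469
    y: enter (2,4) at t=1.5400
    x: enter (1,4) at t=2.1016 ← occupied
  → r_3 = 2.1016

ranges = [1.3625, 2.3600, 2.1016]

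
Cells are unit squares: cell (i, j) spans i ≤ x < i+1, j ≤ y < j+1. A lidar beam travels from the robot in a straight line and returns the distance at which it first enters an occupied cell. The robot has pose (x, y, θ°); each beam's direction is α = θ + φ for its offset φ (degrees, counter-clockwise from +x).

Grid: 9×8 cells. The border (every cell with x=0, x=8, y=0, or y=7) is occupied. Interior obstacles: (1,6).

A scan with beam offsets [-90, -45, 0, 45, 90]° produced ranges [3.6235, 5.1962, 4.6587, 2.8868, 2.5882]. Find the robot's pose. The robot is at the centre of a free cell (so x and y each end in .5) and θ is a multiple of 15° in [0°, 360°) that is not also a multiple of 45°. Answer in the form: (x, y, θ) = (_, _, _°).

(x, y, θ) = (3.5, 4.5, 15°)

The pose lattice has 41·16 = 656 candidates. Test each by forward raycasting.
  (4.5, 6.5, 15°): beam 1 = 5.6940 ≠ 3.6235 ✗
  (2.5, 6.5, 255°): beam 1 = 0.5176 ≠ 3.6235 ✗
  (4.5, 3.5, 330°): beam 1 = 2.8868 ≠ 3.6235 ✗
  (4.5, 3.5, 210°): beam 1 = 4.0415 ≠ 3.6235 ✗
  …
  (3.5, 4.5, 15°): r_1=3.6235, r_2=5.1962, r_3=4.6587, r_4=2.8868, r_5=2.5882 — all match ✓
Only this pose fits every beam.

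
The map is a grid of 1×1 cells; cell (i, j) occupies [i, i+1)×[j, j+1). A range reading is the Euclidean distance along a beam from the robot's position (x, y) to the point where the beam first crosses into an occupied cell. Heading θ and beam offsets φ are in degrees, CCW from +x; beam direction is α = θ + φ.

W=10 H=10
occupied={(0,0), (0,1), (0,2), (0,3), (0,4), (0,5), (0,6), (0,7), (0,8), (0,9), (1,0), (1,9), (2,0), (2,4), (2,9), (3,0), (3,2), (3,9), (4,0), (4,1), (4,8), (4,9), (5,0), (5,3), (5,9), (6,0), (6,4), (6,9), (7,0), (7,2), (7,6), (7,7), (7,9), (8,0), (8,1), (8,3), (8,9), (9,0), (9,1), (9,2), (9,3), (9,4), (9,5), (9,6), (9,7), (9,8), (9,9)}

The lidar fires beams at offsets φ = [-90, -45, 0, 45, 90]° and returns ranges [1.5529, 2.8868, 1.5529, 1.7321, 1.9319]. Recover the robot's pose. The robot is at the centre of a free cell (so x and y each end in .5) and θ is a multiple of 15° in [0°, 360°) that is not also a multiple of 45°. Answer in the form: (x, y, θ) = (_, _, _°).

(x, y, θ) = (1.5, 2.5, 15°)

Enumerate (i+0.5, j+0.5, θ) over the 53 free cells and 16 admissible headings. For each, cast all 5 beams and compare to the given ranges.
  (2.5, 5.5, 240°): beam 1 = 1.7321 ≠ 1.5529 ✗
  (3.5, 7.5, 240°): beam 1 = 2.8868 ≠ 1.5529 ✗
  (3.5, 1.5, 345°): beam 1 = 0.5176 ≠ 1.5529 ✗
  (2.5, 5.5, 345°): beam 1 = 0.5176 ≠ 1.5529 ✗
  …
  (1.5, 2.5, 15°): r_1=1.5529, r_2=2.8868, r_3=1.5529, r_4=1.7321, r_5=1.9319 — all match ✓
No second candidate reproduces the full scan.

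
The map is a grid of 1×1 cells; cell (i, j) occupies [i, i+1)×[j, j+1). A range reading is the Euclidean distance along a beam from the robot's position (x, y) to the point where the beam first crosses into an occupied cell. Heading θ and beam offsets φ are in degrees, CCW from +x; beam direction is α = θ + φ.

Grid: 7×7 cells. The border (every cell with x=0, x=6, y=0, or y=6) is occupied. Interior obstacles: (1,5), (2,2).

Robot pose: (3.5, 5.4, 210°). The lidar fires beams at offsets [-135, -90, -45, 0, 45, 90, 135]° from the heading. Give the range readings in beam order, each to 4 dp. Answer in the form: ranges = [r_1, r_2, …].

beam 1: φ=-135°, α=75°
  cosα=0.2588 sinα=0.9659 | (3,5) | tMaxX 1.9319 tMaxY 0.6212 | tΔX 3.8637 tΔY 1.0353
    t=0.6212 [y] (3,6) — stop
  → r_1 = 0.6212
beam 2: φ=-90°, α=120°
  cosα=-0.5000 sinα=0.8660 | (3,5) | tMaxX 1.0000 tMaxY 0.6928 | tΔX 2.0000 tΔY 1.1547
    t=0.6928 [y] (3,6) — stop
  → r_2 = 0.6928
beam 3: φ=-45°, α=165°
  cosα=-0.9659 sinα=0.2588 | (3,5) | tMaxX 0.5176 tMaxY 2.3182 | tΔX 1.0353 tΔY 3.8637
    t=0.5176 [x] (2,5)
    t=1.5529 [x] (1,5) — stop
  → r_3 = 1.5529
beam 4: φ=0°, α=210°
  cosα=-0.8660 sinα=-0.5000 | (3,5) | tMaxX 0.5774 tMaxY 0.8000 | tΔX 1.1547 tΔY 2.0000
    t=0.5774 [x] (2,5)
    t=0.8000 [y] (2,4)
    t=1.7321 [x] (1,4)
    t=2.8000 [y] (1,3)
    t=2.8868 [x] (0,3) — stop
  → r_4 = 2.8868
beam 5: φ=45°, α=255°
  cosα=-0.2588 sinα=-0.9659 | (3,5) | tMaxX 1.9319 tMaxY 0.4141 | tΔX 3.8637 tΔY 1.0353
    t=0.4141 [y] (3,4)
    t=1.4494 [y] (3,3)
    t=1.9319 [x] (2,3)
    t=2.4847 [y] (2,2) — stop
  → r_5 = 2.4847
beam 6: φ=90°, α=300°
  cosα=0.5000 sinα=-0.8660 | (3,5) | tMaxX 1.0000 tMaxY 0.4619 | tΔX 2.0000 tΔY 1.1547
    t=0.4619 [y] (3,4)
    t=1.0000 [x] (4,4)
    t=1.6166 [y] (4,3)
    t=2.7713 [y] (4,2)
    t=3.0000 [x] (5,2)
    t=3.9260 [y] (5,1)
    t=5.0000 [x] (6,1) — stop
  → r_6 = 5.0000
beam 7: φ=135°, α=345°
  cosα=0.9659 sinα=-0.2588 | (3,5) | tMaxX 0.5176 tMaxY 1.5455 | tΔX 1.0353 tΔY 3.8637
    t=0.5176 [x] (4,5)
    t=1.5455 [y] (4,4)
    t=1.5529 [x] (5,4)
    t=2.5882 [x] (6,4) — stop
  → r_7 = 2.5882

ranges = [0.6212, 0.6928, 1.5529, 2.8868, 2.4847, 5.0000, 2.5882]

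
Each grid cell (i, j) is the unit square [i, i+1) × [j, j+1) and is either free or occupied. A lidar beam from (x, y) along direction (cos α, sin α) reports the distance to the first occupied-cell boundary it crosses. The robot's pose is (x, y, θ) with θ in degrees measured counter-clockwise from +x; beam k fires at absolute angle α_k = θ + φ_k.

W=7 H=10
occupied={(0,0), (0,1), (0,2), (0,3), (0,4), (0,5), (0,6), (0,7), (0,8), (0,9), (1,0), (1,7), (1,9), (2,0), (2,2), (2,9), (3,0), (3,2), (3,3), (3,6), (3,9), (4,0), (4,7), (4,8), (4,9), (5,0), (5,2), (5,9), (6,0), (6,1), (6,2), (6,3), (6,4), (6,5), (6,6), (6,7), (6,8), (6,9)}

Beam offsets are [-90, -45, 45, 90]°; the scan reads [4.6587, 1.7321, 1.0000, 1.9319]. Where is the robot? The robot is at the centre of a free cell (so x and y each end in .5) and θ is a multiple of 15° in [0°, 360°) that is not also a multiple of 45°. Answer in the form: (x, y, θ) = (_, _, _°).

Enumerate (i+0.5, j+0.5, θ) over the 32 free cells and 16 admissible headings. For each, cast all 4 beams and compare to the given ranges.
  (1.5, 1.5, 285°): beam 1 = 0.5176 ≠ 4.6587 ✗
  (2.5, 4.5, 30°): beam 1 = 1.0000 ≠ 4.6587 ✗
  (2.5, 6.5, 345°): beam 1 = 5.6940 ≠ 4.6587 ✗
  (5.5, 1.5, 30°): beam 1 = 0.5774 ≠ 4.6587 ✗
  (1.5, 5.5, 300°): beam 1 = 0.5774 ≠ 4.6587 ✗
  …
  (4.5, 4.5, 165°): r_1=4.6587, r_2=1.7321, r_3=1.0000, r_4=1.9319 — all match ✓
Only this pose fits every beam.

(x, y, θ) = (4.5, 4.5, 165°)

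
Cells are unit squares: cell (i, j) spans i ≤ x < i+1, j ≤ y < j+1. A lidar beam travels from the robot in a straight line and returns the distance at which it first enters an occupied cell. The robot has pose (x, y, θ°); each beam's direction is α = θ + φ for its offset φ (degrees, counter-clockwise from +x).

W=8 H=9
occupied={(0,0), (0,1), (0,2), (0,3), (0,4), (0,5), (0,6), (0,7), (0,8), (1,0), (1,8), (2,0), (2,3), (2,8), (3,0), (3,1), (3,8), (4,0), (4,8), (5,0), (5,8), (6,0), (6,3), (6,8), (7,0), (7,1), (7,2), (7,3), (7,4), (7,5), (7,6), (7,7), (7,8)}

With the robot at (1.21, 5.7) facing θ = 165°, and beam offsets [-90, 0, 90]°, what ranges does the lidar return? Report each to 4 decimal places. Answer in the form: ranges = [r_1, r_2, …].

ranges = [2.3811, 0.2174, 0.8114]

beam 1: φ=-90°, α=75°
  dir = (cos 75°, sin 75°) = (0.2588, 0.9659); from cell (1,5)
  next x-line at t=3.0523, next y-line at t=0.3106; Δt_x=3.8637, Δt_y=1.0353
    y: enter (1,6) at t=0.3106
    y: enter (1,7) at t=1.3459
    y: enter (1,8) at t=2.3811 ← occupied
  → r_1 = 2.3811
beam 2: φ=0°, α=165°
  dir = (cos 165°, sin 165°) = (-0.9659, 0.2588); from cell (1,5)
  next x-line at t=0.2174, next y-line at t=1.1591; Δt_x=1.0353, Δt_y=3.8637
    x: enter (0,5) at t=0.2174 ← occupied
  → r_2 = 0.2174
beam 3: φ=90°, α=255°
  dir = (cos 255°, sin 255°) = (-0.2588, -0.9659); from cell (1,5)
  next x-line at t=0.8114, next y-line at t=0.7247; Δt_x=3.8637, Δt_y=1.0353
    y: enter (1,4) at t=0.7247
    x: enter (0,4) at t=0.8114 ← occupied
  → r_3 = 0.8114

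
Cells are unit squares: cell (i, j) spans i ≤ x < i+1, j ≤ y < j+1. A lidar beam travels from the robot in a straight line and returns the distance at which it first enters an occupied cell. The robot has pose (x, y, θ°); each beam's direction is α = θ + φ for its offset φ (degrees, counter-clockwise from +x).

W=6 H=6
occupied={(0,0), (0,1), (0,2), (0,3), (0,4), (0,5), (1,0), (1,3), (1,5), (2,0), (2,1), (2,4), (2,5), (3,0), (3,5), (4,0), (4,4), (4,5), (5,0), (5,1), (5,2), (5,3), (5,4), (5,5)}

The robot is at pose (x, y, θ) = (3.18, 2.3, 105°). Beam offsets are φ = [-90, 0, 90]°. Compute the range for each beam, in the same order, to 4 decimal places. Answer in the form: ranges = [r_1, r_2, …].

ranges = [1.8842, 1.7600, 1.1591]

beam 1: φ=-90°, α=15°
  direction (0.9659, 0.2588); cell (3,2); t to first gridline: x 0.8489, y 2.7046 (then +1.0353 / +3.8637)
    (4,2) via x @ 0.8489
    (5,2) via x @ 1.8842  # hit
  → r_1 = 1.8842
beam 2: φ=0°, α=105°
  direction (-0.2588, 0.9659); cell (3,2); t to first gridline: x 0.6955, y 0.7247 (then +3.8637 / +1.0353)
    (2,2) via x @ 0.6955
    (2,3) via y @ 0.7247
    (2,4) via y @ 1.7600  # hit
  → r_2 = 1.7600
beam 3: φ=90°, α=195°
  direction (-0.9659, -0.2588); cell (3,2); t to first gridline: x 0.1863, y 1.1591 (then +1.0353 / +3.8637)
    (2,2) via x @ 0.1863
    (2,1) via y @ 1.1591  # hit
  → r_3 = 1.1591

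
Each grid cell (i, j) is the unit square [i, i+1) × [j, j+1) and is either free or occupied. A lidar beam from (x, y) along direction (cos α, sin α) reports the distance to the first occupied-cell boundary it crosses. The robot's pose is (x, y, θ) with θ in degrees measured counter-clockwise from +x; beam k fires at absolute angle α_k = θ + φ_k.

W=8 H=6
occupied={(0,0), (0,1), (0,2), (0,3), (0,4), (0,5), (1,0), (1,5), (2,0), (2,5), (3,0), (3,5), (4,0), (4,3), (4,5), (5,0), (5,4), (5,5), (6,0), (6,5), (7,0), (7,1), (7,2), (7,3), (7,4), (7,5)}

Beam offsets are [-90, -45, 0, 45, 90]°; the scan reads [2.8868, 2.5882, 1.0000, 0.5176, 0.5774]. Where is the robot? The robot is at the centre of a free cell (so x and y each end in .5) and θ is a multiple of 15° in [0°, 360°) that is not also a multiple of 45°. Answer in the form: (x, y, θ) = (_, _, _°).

(x, y, θ) = (1.5, 2.5, 120°)

The pose lattice has 22·16 = 352 candidates. Test each by forward raycasting.
  (1.5, 1.5, 285°): beam 1 = 0.5176 ≠ 2.8868 ✗
  (6.5, 2.5, 330°): beam 1 = 1.7321 ≠ 2.8868 ✗
  (2.5, 3.5, 165°): beam 1 = 1.5529 ≠ 2.8868 ✗
  …
  (1.5, 2.5, 120°): r_1=2.8868, r_2=2.5882, r_3=1.0000, r_4=0.5176, r_5=0.5774 — all match ✓
Unique over the lattice → pose = (1.5, 2.5, 120°).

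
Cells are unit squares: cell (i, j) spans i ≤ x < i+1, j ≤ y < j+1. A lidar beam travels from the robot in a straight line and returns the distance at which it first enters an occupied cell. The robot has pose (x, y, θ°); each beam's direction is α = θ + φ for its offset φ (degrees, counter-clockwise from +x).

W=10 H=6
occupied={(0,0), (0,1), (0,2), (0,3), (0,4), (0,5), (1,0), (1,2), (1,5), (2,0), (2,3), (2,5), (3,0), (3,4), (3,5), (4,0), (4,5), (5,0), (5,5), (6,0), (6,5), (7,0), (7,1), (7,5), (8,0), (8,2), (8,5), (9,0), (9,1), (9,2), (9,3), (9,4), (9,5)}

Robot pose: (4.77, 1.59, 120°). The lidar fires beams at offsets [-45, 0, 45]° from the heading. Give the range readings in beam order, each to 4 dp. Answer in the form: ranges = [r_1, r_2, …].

ranges = [3.5303, 2.7828, 2.8677]

beam 1: φ=-45°, α=75°
  cosα=0.2588 sinα=0.9659 | (4,1) | tMaxX 0.8887 tMaxY 0.4245 | tΔX 3.8637 tΔY 1.0353
    t=0.4245 [y] (4,2)
    t=0.8887 [x] (5,2)
    t=1.4597 [y] (5,3)
    t=2.4950 [y] (5,4)
    t=3.5303 [y] (5,5) — stop
  → r_1 = 3.5303
beam 2: φ=0°, α=120°
  cosα=-0.5000 sinα=0.8660 | (4,1) | tMaxX 1.5400 tMaxY 0.4734 | tΔX 2.0000 tΔY 1.1547
    t=0.4734 [y] (4,2)
    t=1.5400 [x] (3,2)
    t=1.6281 [y] (3,3)
    t=2.7828 [y] (3,4) — stop
  → r_2 = 2.7828
beam 3: φ=45°, α=165°
  cosα=-0.9659 sinα=0.2588 | (4,1) | tMaxX 0.7972 tMaxY 1.5841 | tΔX 1.0353 tΔY 3.8637
    t=0.7972 [x] (3,1)
    t=1.5841 [y] (3,2)
    t=1.8324 [x] (2,2)
    t=2.8677 [x] (1,2) — stop
  → r_3 = 2.8677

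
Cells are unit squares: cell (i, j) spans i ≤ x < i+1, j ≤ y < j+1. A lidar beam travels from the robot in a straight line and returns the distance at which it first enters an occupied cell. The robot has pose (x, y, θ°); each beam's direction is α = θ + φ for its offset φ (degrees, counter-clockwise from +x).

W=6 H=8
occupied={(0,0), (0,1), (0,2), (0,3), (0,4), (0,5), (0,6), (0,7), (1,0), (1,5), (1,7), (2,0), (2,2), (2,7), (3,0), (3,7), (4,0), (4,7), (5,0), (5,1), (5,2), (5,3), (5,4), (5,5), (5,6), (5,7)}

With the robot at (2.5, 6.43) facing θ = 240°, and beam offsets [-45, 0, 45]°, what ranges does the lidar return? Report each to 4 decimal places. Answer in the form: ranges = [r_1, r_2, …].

beam 1: φ=-45°, α=195°
  cosα=-0.9659 sinα=-0.2588 | (2,6) | tMaxX 0.5176 tMaxY 1.6614 | tΔX 1.0353 tΔY 3.8637
    t=0.5176 [x] (1,6)
    t=1.5529 [x] (0,6) — stop
  → r_1 = 1.5529
beam 2: φ=0°, α=240°
  cosα=-0.5000 sinα=-0.8660 | (2,6) | tMaxX 1.0000 tMaxY 0.4965 | tΔX 2.0000 tΔY 1.1547
    t=0.4965 [y] (2,5)
    t=1.0000 [x] (1,5) — stop
  → r_2 = 1.0000
beam 3: φ=45°, α=285°
  cosα=0.2588 sinα=-0.9659 | (2,6) | tMaxX 1.9319 tMaxY 0.4452 | tΔX 3.8637 tΔY 1.0353
    t=0.4452 [y] (2,5)
    t=1.4804 [y] (2,4)
    t=1.9319 [x] (3,4)
    t=2.5157 [y] (3,3)
    t=3.5510 [y] (3,2)
    t=4.5863 [y] (3,1)
    t=5.6215 [y] (3,0) — stop
  → r_3 = 5.6215

ranges = [1.5529, 1.0000, 5.6215]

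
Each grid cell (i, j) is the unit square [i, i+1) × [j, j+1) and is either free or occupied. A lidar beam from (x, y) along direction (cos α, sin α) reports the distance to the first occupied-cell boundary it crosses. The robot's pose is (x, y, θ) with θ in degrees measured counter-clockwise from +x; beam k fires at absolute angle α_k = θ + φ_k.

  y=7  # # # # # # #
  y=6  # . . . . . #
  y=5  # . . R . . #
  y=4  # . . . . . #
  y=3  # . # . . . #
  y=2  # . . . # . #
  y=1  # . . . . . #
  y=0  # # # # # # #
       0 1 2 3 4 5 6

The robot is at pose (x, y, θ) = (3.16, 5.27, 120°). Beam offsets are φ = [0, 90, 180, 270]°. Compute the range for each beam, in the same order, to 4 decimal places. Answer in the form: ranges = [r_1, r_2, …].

ranges = [1.9976, 2.4942, 2.6212, 3.2793]

beam 1: φ=0°, α=120°
  cosα=-0.5000 sinα=0.8660 | (3,5) | tMaxX 0.3200 tMaxY 0.8429 | tΔX 2.0000 tΔY 1.1547
    t=0.3200 [x] (2,5)
    t=0.8429 [y] (2,6)
    t=1.9976 [y] (2,7) — stop
  → r_1 = 1.9976
beam 2: φ=90°, α=210°
  cosα=-0.8660 sinα=-0.5000 | (3,5) | tMaxX 0.1848 tMaxY 0.5400 | tΔX 1.1547 tΔY 2.0000
    t=0.1848 [x] (2,5)
    t=0.5400 [y] (2,4)
    t=1.3395 [x] (1,4)
    t=2.4942 [x] (0,4) — stop
  → r_2 = 2.4942
beam 3: φ=180°, α=300°
  cosα=0.5000 sinα=-0.8660 | (3,5) | tMaxX 1.6800 tMaxY 0.3118 | tΔX 2.0000 tΔY 1.1547
    t=0.3118 [y] (3,4)
    t=1.4665 [y] (3,3)
    t=1.6800 [x] (4,3)
    t=2.6212 [y] (4,2) — stop
  → r_3 = 2.6212
beam 4: φ=270°, α=30°
  cosα=0.8660 sinα=0.5000 | (3,5) | tMaxX 0.9699 tMaxY 1.4600 | tΔX 1.1547 tΔY 2.0000
    t=0.9699 [x] (4,5)
    t=1.4600 [y] (4,6)
    t=2.1246 [x] (5,6)
    t=3.2793 [x] (6,6) — stop
  → r_4 = 3.2793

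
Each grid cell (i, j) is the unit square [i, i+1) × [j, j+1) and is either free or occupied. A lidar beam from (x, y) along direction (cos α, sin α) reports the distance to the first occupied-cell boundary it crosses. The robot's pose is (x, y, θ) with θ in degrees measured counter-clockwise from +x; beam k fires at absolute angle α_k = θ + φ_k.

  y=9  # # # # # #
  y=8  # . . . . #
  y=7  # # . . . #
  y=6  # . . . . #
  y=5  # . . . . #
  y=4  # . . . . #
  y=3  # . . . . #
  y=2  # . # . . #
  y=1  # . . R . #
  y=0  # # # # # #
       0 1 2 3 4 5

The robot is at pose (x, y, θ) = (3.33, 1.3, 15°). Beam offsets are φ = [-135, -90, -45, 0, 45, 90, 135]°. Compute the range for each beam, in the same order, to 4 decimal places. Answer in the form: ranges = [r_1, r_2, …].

beam 1: φ=-135°, α=240°
  d=(-0.5000,-0.8660)  start (3,1)  tX=0.6600 tY=0.3464  stride 1/|dx|=2.0000 1/|dy|=1.1547
    cross y-line → (3,0), t=0.3464 (wall)
  → r_1 = 0.3464
beam 2: φ=-90°, α=285°
  d=(0.2588,-0.9659)  start (3,1)  tX=2.5887 tY=0.3106  stride 1/|dx|=3.8637 1/|dy|=1.0353
    cross y-line → (3,0), t=0.3106 (wall)
  → r_2 = 0.3106
beam 3: φ=-45°, α=330°
  d=(0.8660,-0.5000)  start (3,1)  tX=0.7736 tY=0.6000  stride 1/|dx|=1.1547 1/|dy|=2.0000
    cross y-line → (3,0), t=0.6000 (wall)
  → r_3 = 0.6000
beam 4: φ=0°, α=15°
  d=(0.9659,0.2588)  start (3,1)  tX=0.6936 tY=2.7046  stride 1/|dx|=1.0353 1/|dy|=3.8637
    cross x-line → (4,1), t=0.6936
    cross x-line → (5,1), t=1.7289 (wall)
  → r_4 = 1.7289
beam 5: φ=45°, α=60°
  d=(0.5000,0.8660)  start (3,1)  tX=1.3400 tY=0.8083  stride 1/|dx|=2.0000 1/|dy|=1.1547
    cross y-line → (3,2), t=0.8083
    cross x-line → (4,2), t=1.3400
    cross y-line → (4,3), t=1.9630
    cross y-line → (4,4), t=3.1177
    cross x-line → (5,4), t=3.3400 (wall)
  → r_5 = 3.3400
beam 6: φ=90°, α=105°
  d=(-0.2588,0.9659)  start (3,1)  tX=1.2750 tY=0.7247  stride 1/|dx|=3.8637 1/|dy|=1.0353
    cross y-line → (3,2), t=0.7247
    cross x-line → (2,2), t=1.2750 (wall)
  → r_6 = 1.2750
beam 7: φ=135°, α=150°
  d=(-0.8660,0.5000)  start (3,1)  tX=0.3811 tY=1.4000  stride 1/|dx|=1.1547 1/|dy|=2.0000
    cross x-line → (2,1), t=0.3811
    cross y-line → (2,2), t=1.4000 (wall)
  → r_7 = 1.4000

ranges = [0.3464, 0.3106, 0.6000, 1.7289, 3.3400, 1.2750, 1.4000]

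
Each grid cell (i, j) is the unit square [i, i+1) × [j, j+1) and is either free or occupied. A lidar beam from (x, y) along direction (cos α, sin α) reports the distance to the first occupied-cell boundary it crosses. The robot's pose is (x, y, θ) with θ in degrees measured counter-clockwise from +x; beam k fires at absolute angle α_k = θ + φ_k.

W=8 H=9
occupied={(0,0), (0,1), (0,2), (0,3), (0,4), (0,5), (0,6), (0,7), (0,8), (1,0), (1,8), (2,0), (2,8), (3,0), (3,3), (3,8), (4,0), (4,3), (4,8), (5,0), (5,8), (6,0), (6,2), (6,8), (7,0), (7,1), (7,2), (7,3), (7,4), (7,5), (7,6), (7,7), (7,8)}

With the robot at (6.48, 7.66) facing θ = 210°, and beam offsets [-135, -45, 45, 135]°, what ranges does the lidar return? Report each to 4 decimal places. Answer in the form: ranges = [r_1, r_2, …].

beam 1: φ=-135°, α=75°
  cosα=0.2588 sinα=0.9659 | (6,7) | tMaxX 2.0091 tMaxY 0.3520 | tΔX 3.8637 tΔY 1.0353
    t=0.3520 [y] (6,8) — stop
  → r_1 = 0.3520
beam 2: φ=-45°, α=165°
  cosα=-0.9659 sinα=0.2588 | (6,7) | tMaxX 0.4969 tMaxY 1.3137 | tΔX 1.0353 tΔY 3.8637
    t=0.4969 [x] (5,7)
    t=1.3137 [y] (5,8) — stop
  → r_2 = 1.3137
beam 3: φ=45°, α=255°
  cosα=-0.2588 sinα=-0.9659 | (6,7) | tMaxX 1.8546 tMaxY 0.6833 | tΔX 3.8637 tΔY 1.0353
    t=0.6833 [y] (6,6)
    t=1.7186 [y] (6,5)
    t=1.8546 [x] (5,5)
    t=2.7538 [y] (5,4)
    t=3.7891 [y] (5,3)
    t=4.8244 [y] (5,2)
    t=5.7183 [x] (4,2)
    t=5.8597 [y] (4,1)
    t=6.8949 [y] (4,0) — stop
  → r_3 = 6.8949
beam 4: φ=135°, α=345°
  cosα=0.9659 sinα=-0.2588 | (6,7) | tMaxX 0.5383 tMaxY 2.5500 | tΔX 1.0353 tΔY 3.8637
    t=0.5383 [x] (7,7) — stop
  → r_4 = 0.5383

ranges = [0.3520, 1.3137, 6.8949, 0.5383]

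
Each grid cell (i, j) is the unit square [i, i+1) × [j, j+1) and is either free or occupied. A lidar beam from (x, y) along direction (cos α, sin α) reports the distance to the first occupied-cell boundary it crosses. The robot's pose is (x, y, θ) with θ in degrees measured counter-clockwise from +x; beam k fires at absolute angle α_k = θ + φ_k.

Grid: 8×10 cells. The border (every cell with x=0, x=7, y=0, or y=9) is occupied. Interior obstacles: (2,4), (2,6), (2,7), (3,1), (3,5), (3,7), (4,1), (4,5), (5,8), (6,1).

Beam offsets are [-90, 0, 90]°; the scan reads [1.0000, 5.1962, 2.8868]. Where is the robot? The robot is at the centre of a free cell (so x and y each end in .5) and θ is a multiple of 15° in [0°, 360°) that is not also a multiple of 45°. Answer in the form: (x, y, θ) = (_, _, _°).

(x, y, θ) = (5.5, 4.5, 210°)

Candidates: 38 free-cell centres × 16 headings = 608 poses. Raycast each; keep the one whose scan matches to 4 dp.
  (6.5, 4.5, 195°): beam 1 = 3.6235 ≠ 1.0000 ✗
  (3.5, 2.5, 195°): beam 1 = 1.9319 ≠ 1.0000 ✗
  (3.5, 3.5, 75°): beam 1 = 3.6235 ≠ 1.0000 ✗
  (6.5, 7.5, 15°): beam 1 = 1.9319 ≠ 1.0000 ✗
  …
  (5.5, 4.5, 210°): r_1=1.0000, r_2=5.1962, r_3=2.8868 — all match ✓
No second candidate reproduces the full scan.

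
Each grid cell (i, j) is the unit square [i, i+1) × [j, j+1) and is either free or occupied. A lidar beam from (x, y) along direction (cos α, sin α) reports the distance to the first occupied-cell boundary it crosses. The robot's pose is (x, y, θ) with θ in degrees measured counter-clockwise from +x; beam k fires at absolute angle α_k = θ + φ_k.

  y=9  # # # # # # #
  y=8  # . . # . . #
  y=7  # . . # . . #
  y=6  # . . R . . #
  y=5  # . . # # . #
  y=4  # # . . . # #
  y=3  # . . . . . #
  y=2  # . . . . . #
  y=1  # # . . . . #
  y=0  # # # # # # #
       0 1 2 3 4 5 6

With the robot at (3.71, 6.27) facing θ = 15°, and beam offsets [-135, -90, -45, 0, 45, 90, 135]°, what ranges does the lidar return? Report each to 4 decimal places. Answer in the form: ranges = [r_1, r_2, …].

ranges = [0.3118, 0.2795, 0.5400, 2.3708, 3.1523, 0.7558, 3.1292]

beam 1: φ=-135°, α=240°
  dir = (cos 240°, sin 240°) = (-0.5000, -0.8660); from cell (3,6)
  next x-line at t=1.4200, next y-line at t=0.3118; Δt_x=2.0000, Δt_y=1.1547
    y: enter (3,5) at t=0.3118 ← occupied
  → r_1 = 0.3118
beam 2: φ=-90°, α=285°
  dir = (cos 285°, sin 285°) = (0.2588, -0.9659); from cell (3,6)
  next x-line at t=1.1205, next y-line at t=0.2795; Δt_x=3.8637, Δt_y=1.0353
    y: enter (3,5) at t=0.2795 ← occupied
  → r_2 = 0.2795
beam 3: φ=-45°, α=330°
  dir = (cos 330°, sin 330°) = (0.8660, -0.5000); from cell (3,6)
  next x-line at t=0.3349, next y-line at t=0.5400; Δt_x=1.1547, Δt_y=2.0000
    x: enter (4,6) at t=0.3349
    y: enter (4,5) at t=0.5400 ← occupied
  → r_3 = 0.5400
beam 4: φ=0°, α=15°
  dir = (cos 15°, sin 15°) = (0.9659, 0.2588); from cell (3,6)
  next x-line at t=0.3002, next y-line at t=2.8205; Δt_x=1.0353, Δt_y=3.8637
    x: enter (4,6) at t=0.3002
    x: enter (5,6) at t=1.3355
    x: enter (6,6) at t=2.3708 ← occupied
  → r_4 = 2.3708
beam 5: φ=45°, α=60°
  dir = (cos 60°, sin 60°) = (0.5000, 0.8660); from cell (3,6)
  next x-line at t=0.5800, next y-line at t=0.8429; Δt_x=2.0000, Δt_y=1.1547
    x: enter (4,6) at t=0.5800
    y: enter (4,7) at t=0.8429
    y: enter (4,8) at t=1.9976
    x: enter (5,8) at t=2.5800
    y: enter (5,9) at t=3.1523 ← occupied
  → r_5 = 3.1523
beam 6: φ=90°, α=105°
  dir = (cos 105°, sin 105°) = (-0.2588, 0.9659); from cell (3,6)
  next x-line at t=2.7432, next y-line at t=0.7558; Δt_x=3.8637, Δt_y=1.0353
    y: enter (3,7) at t=0.7558 ← occupied
  → r_6 = 0.7558
beam 7: φ=135°, α=150°
  dir = (cos 150°, sin 150°) = (-0.8660, 0.5000); from cell (3,6)
  next x-line at t=0.8198, next y-line at t=1.4600; Δt_x=1.1547, Δt_y=2.0000
    x: enter (2,6) at t=0.8198
    y: enter (2,7) at t=1.4600
    x: enter (1,7) at t=1.9745
    x: enter (0,7) at t=3.1292 ← occupied
  → r_7 = 3.1292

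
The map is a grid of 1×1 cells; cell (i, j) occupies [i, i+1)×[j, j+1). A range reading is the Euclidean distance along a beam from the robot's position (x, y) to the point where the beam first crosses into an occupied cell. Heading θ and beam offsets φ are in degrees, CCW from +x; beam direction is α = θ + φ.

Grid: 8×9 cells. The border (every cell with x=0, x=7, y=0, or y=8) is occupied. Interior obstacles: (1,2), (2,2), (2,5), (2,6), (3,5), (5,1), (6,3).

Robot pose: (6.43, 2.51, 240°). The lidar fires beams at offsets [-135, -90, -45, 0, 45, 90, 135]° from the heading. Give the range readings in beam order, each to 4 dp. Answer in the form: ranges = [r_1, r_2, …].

ranges = [0.5073, 4.9800, 5.6215, 0.8600, 1.5633, 0.6582, 0.5901]

beam 1: φ=-135°, α=105°
  d=(-0.2588,0.9659)  start (6,2)  tX=1.6614 tY=0.5073  stride 1/|dx|=3.8637 1/|dy|=1.0353
    cross y-line → (6,3), t=0.5073 (wall)
  → r_1 = 0.5073
beam 2: φ=-90°, α=150°
  d=(-0.8660,0.5000)  start (6,2)  tX=0.4965 tY=0.9800  stride 1/|dx|=1.1547 1/|dy|=2.0000
    cross x-line → (5,2), t=0.4965
    cross y-line → (5,3), t=0.9800
    cross x-line → (4,3), t=1.6512
    cross x-line → (3,3), t=2.8059
    cross y-line → (3,4), t=2.9800
    cross x-line → (2,4), t=3.9606
    cross y-line → (2,5), t=4.9800 (wall)
  → r_2 = 4.9800
beam 3: φ=-45°, α=195°
  d=(-0.9659,-0.2588)  start (6,2)  tX=0.4452 tY=1.9705  stride 1/|dx|=1.0353 1/|dy|=3.8637
    cross x-line → (5,2), t=0.4452
    cross x-line → (4,2), t=1.4804
    cross y-line → (4,1), t=1.9705
    cross x-line → (3,1), t=2.5157
    cross x-line → (2,1), t=3.5510
    cross x-line → (1,1), t=4.5863
    cross x-line → (0,1), t=5.6215 (wall)
  → r_3 = 5.6215
beam 4: φ=0°, α=240°
  d=(-0.5000,-0.8660)  start (6,2)  tX=0.8600 tY=0.5889  stride 1/|dx|=2.0000 1/|dy|=1.1547
    cross y-line → (6,1), t=0.5889
    cross x-line → (5,1), t=0.8600 (wall)
  → r_4 = 0.8600
beam 5: φ=45°, α=285°
  d=(0.2588,-0.9659)  start (6,2)  tX=2.2023 tY=0.5280  stride 1/|dx|=3.8637 1/|dy|=1.0353
    cross y-line → (6,1), t=0.5280
    cross y-line → (6,0), t=1.5633 (wall)
  → r_5 = 1.5633
beam 6: φ=90°, α=330°
  d=(0.8660,-0.5000)  start (6,2)  tX=0.6582 tY=1.0200  stride 1/|dx|=1.1547 1/|dy|=2.0000
    cross x-line → (7,2), t=0.6582 (wall)
  → r_6 = 0.6582
beam 7: φ=135°, α=15°
  d=(0.9659,0.2588)  start (6,2)  tX=0.5901 tY=1.8932  stride 1/|dx|=1.0353 1/|dy|=3.8637
    cross x-line → (7,2), t=0.5901 (wall)
  → r_7 = 0.5901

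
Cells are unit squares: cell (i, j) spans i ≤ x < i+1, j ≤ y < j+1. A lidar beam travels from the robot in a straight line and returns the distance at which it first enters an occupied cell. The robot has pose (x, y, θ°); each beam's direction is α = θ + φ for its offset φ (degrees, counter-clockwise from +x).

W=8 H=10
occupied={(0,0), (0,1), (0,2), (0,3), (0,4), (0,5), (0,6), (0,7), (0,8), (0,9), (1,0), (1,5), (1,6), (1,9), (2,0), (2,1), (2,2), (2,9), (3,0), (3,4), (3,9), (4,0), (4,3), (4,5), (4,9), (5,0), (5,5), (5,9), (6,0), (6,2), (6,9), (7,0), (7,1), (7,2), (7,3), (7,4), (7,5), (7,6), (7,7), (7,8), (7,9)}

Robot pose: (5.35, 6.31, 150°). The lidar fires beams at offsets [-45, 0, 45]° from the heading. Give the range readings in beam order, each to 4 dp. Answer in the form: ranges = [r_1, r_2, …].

beam 1: φ=-45°, α=105°
  d=(-0.2588,0.9659)  start (5,6)  tX=1.3523 tY=0.7143  stride 1/|dx|=3.8637 1/|dy|=1.0353
    cross y-line → (5,7), t=0.7143
    cross x-line → (4,7), t=1.3523
    cross y-line → (4,8), t=1.7496
    cross y-line → (4,9), t=2.7849 (wall)
  → r_1 = 2.7849
beam 2: φ=0°, α=150°
  d=(-0.8660,0.5000)  start (5,6)  tX=0.4041 tY=1.3800  stride 1/|dx|=1.1547 1/|dy|=2.0000
    cross x-line → (4,6), t=0.4041
    cross y-line → (4,7), t=1.3800
    cross x-line → (3,7), t=1.5588
    cross x-line → (2,7), t=2.7135
    cross y-line → (2,8), t=3.3800
    cross x-line → (1,8), t=3.8682
    cross x-line → (0,8), t=5.0229 (wall)
  → r_2 = 5.0229
beam 3: φ=45°, α=195°
  d=(-0.9659,-0.2588)  start (5,6)  tX=0.3623 tY=1.1977  stride 1/|dx|=1.0353 1/|dy|=3.8637
    cross x-line → (4,6), t=0.3623
    cross y-line → (4,5), t=1.1977 (wall)
  → r_3 = 1.1977

ranges = [2.7849, 5.0229, 1.1977]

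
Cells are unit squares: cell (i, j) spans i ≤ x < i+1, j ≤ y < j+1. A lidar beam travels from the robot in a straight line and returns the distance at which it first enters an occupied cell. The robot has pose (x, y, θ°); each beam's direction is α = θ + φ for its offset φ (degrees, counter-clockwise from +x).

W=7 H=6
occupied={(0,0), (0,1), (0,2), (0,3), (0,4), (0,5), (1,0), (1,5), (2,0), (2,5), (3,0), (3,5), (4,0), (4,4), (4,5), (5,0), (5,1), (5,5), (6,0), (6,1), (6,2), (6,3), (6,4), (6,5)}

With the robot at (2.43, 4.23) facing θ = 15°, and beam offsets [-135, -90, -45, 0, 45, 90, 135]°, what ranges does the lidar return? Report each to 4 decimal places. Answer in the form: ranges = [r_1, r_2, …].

ranges = [2.8600, 3.3439, 4.1223, 1.6254, 0.8891, 0.7972, 1.5400]

beam 1: φ=-135°, α=240°
  direction (-0.5000, -0.8660); cell (2,4); t to first gridline: x 0.8600, y 0.2656 (then +2.0000 / +1.1547)
    (2,3) via y @ 0.2656
    (1,3) via x @ 0.8600
    (1,2) via y @ 1.4203
    (1,1) via y @ 2.5750
    (0,1) via x @ 2.8600  # hit
  → r_1 = 2.8600
beam 2: φ=-90°, α=285°
  direction (0.2588, -0.9659); cell (2,4); t to first gridline: x 2.2023, y 0.2381 (then +3.8637 / +1.0353)
    (2,3) via y @ 0.2381
    (2,2) via y @ 1.2734
    (3,2) via x @ 2.2023
    (3,1) via y @ 2.3087
    (3,0) via y @ 3.3439  # hit
  → r_2 = 3.3439
beam 3: φ=-45°, α=330°
  direction (0.8660, -0.5000); cell (2,4); t to first gridline: x 0.6582, y 0.4600 (then +1.1547 / +2.0000)
    (2,3) via y @ 0.4600
    (3,3) via x @ 0.6582
    (4,3) via x @ 1.8129
    (4,2) via y @ 2.4600
    (5,2) via x @ 2.9676
    (6,2) via x @ 4.1223  # hit
  → r_3 = 4.1223
beam 4: φ=0°, α=15°
  direction (0.9659, 0.2588); cell (2,4); t to first gridline: x 0.5901, y 2.9751 (then +1.0353 / +3.8637)
    (3,4) via x @ 0.5901
    (4,4) via x @ 1.6254  # hit
  → r_4 = 1.6254
beam 5: φ=45°, α=60°
  direction (0.5000, 0.8660); cell (2,4); t to first gridline: x 1.1400, y 0.8891 (then +2.0000 / +1.1547)
    (2,5) via y @ 0.8891  # hit
  → r_5 = 0.8891
beam 6: φ=90°, α=105°
  direction (-0.2588, 0.9659); cell (2,4); t to first gridline: x 1.6614, y 0.7972 (then +3.8637 / +1.0353)
    (2,5) via y @ 0.7972  # hit
  → r_6 = 0.7972
beam 7: φ=135°, α=150°
  direction (-0.8660, 0.5000); cell (2,4); t to first gridline: x 0.4965, y 1.5400 (then +1.1547 / +2.0000)
    (1,4) via x @ 0.4965
    (1,5) via y @ 1.5400  # hit
  → r_7 = 1.5400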